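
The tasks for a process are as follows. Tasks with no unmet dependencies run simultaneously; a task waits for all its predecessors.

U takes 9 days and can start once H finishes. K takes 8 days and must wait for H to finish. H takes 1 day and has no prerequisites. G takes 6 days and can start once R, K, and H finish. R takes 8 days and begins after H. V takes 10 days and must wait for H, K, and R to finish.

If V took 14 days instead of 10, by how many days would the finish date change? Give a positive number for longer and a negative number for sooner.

Baseline: H→R→V = 1+8+10 = 19 → 19 days.
Since V is critical, the +4 change carries straight to that chain (now 23 days).
That remains the longest chain; total 23 days.
Change in finish: 23 − 19 = +4 days.

4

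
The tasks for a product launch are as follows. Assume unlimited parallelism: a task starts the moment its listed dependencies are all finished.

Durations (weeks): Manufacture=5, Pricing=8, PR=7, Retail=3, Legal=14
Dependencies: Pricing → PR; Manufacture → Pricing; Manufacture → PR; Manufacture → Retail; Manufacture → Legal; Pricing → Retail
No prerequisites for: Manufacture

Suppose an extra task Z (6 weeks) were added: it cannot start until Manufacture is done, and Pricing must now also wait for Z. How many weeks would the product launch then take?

Originally the product launch takes 20 weeks.
With Z inserted, Pricing now waits for max(Manufacture, Z).
New critical path: Manufacture→Z→Pricing→PR = 5+6+8+7 = 26 ⇒ 26 weeks.

26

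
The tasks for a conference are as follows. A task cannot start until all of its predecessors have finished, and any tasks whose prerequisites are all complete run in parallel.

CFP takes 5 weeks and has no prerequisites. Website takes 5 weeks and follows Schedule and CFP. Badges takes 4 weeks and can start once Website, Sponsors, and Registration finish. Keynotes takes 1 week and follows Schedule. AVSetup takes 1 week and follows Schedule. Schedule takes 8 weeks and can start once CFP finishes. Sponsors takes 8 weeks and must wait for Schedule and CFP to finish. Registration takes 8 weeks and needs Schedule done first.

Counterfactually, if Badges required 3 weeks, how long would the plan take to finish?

24

As given, the longest chain is CFP→Schedule→Sponsors→Badges = 5+8+8+4 = 25, so the finish is 25 weeks.
Since Badges is critical, the -1 change carries straight to that chain (now 24 weeks).
The critical path is still CFP→Schedule→Sponsors→Badges; finish is now 24 weeks.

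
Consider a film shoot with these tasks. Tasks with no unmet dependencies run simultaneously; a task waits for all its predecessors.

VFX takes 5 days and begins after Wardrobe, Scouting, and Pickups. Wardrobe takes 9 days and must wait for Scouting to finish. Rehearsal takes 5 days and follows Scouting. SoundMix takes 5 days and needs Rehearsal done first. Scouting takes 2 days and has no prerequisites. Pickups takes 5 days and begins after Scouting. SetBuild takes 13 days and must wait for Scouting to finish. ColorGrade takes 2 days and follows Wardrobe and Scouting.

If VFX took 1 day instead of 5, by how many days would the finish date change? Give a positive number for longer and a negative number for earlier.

-1

Baseline: Scouting→Wardrobe→VFX = 2+9+5 = 16 → 16 days.
VFX lies on that path, so at 1 day the path becomes 12 days.
Now Scouting→SetBuild = 2+13 = 15 is longest, so the finish becomes 15 days.
Change in finish: 15 − 16 = -1 days.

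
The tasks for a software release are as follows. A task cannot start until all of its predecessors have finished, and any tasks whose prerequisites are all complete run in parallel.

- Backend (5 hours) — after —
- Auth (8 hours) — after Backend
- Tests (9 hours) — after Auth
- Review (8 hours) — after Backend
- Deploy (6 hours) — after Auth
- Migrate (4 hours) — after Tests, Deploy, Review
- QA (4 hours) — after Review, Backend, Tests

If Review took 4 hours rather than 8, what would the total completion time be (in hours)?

26

Baseline: Backend→Auth→Tests→Migrate = 5+8+9+4 = 26 → 26 hours.
The longest path through Review is only 17 hours, so Review has float 9.
The critical path is still Backend→Auth→Tests→Migrate; finish is now 26 hours.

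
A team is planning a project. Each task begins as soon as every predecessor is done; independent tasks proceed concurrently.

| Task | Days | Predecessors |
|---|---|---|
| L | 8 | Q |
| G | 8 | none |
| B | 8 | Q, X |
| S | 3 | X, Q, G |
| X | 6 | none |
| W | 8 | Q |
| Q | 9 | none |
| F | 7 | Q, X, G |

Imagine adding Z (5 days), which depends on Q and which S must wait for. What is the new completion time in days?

17

Originally the project takes 17 days.
With Z inserted, S now waits for max(X, Q, G, Z).
New critical path: Q→Z→S = 9+5+3 = 17 ⇒ 17 days.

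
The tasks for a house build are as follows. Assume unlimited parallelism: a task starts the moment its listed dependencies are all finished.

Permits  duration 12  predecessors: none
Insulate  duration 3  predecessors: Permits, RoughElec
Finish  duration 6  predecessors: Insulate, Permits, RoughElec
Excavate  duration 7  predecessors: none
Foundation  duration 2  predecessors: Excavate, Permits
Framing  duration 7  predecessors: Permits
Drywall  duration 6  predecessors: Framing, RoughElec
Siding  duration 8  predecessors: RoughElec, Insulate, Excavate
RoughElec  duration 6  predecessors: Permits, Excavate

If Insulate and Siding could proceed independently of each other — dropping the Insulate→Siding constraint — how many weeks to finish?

27

Original critical path: Permits→RoughElec→Insulate→Siding = 12+6+3+8 = 29 ⇒ 29 weeks.
Without Insulate→Siding, Siding's earliest start moves from 21 to 18.
New critical path: Permits→RoughElec→Insulate→Finish = 12+6+3+6 = 27 ⇒ 27 weeks.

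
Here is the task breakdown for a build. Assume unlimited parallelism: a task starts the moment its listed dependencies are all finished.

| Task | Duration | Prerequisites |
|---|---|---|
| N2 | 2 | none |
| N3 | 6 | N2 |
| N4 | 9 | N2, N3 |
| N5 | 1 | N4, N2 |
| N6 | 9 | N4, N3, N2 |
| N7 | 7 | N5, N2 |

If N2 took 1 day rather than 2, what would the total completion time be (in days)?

25

Baseline: N2→N3→N4→N6 = 2+6+9+9 = 26 → 26 days.
N2 lies on that path, so at 1 day the path becomes 25 days.
That remains the longest chain; total 25 days.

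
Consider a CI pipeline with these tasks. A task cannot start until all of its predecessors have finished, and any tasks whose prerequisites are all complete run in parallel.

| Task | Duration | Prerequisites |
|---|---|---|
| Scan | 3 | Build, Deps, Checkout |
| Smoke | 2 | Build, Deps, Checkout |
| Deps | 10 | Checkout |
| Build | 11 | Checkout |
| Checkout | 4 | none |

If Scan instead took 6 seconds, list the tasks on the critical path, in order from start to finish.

Checkout, Build, Scan

Baseline: Checkout→Build→Scan = 4+11+3 = 18 → 18 seconds.
Scan is on the critical path; changing it to 6 makes that path 21 seconds.
That remains the longest chain; total 21 seconds.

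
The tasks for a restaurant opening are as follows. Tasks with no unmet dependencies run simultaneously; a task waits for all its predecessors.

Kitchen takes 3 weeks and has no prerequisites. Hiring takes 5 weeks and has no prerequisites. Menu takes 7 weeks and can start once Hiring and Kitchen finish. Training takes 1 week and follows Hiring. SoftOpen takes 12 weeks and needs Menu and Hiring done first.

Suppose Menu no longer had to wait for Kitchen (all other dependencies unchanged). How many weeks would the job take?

24

Before: longest chain Hiring→Menu→SoftOpen = 5+7+12 = 24, finish 24.
Dropping Kitchen→Menu doesn't change Menu's earliest start (5); another predecessor still binds.
The longest chain is now Hiring→Menu→SoftOpen = 5+7+12 = 24, so the job takes 24 weeks.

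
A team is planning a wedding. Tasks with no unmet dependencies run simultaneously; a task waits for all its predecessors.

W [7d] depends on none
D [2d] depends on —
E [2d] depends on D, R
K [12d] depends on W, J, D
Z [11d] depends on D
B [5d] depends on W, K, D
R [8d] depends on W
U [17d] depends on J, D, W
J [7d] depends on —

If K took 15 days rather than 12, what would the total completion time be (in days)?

Actual critical path: J→K→B = 7+12+5 = 24 ⇒ 24 days.
K is on the critical path; changing it to 15 makes that path 27 days.
That remains the longest chain; total 27 days.

27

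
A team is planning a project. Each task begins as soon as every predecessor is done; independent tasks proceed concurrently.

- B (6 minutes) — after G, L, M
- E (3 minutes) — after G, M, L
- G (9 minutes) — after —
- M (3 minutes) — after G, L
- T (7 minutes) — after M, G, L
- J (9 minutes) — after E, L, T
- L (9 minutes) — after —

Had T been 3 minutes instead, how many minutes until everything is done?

The binding path is G→M→T→J = 9+3+7+9 = 28; finish at 28 minutes.
T is on the critical path; changing it to 3 makes that path 24 minutes.
That remains the longest chain; total 24 minutes.

24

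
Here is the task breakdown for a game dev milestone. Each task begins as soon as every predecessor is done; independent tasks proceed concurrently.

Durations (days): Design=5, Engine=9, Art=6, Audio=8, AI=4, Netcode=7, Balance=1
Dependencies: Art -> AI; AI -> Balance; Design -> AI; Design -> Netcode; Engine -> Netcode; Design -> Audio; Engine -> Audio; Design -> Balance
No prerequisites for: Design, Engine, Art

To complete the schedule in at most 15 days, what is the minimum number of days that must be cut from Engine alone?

Current finish: 17 days; target: 15.
Engine is on every critical path, so each day cut from Engine cuts the finish by one (this holds down to a finish of 13).
Need 17 − 15 = 2 days off Engine → Engine becomes 7 days, finish becomes 15.

2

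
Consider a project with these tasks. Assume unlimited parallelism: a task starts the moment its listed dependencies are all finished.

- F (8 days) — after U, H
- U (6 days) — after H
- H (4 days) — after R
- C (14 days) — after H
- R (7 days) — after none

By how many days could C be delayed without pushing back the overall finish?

0

The longest chain is R→H→C = 7+4+14 = 25; overall finish 25 days.
The longest chain containing C totals 25 days.
So C can slip 25 − 25 = 0 days.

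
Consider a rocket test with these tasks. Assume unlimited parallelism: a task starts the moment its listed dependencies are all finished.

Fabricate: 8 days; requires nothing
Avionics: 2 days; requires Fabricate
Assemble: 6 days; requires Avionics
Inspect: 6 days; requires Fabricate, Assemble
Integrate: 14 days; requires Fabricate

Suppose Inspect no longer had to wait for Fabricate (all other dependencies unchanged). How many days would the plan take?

22

Original critical path: Fabricate→Avionics→Assemble→Inspect = 8+2+6+6 = 22 ⇒ 22 days.
Dropping Fabricate→Inspect doesn't change Inspect's earliest start (16); another predecessor still binds.
The longest chain is now Fabricate→Avionics→Assemble→Inspect = 8+2+6+6 = 22, so the plan takes 22 days.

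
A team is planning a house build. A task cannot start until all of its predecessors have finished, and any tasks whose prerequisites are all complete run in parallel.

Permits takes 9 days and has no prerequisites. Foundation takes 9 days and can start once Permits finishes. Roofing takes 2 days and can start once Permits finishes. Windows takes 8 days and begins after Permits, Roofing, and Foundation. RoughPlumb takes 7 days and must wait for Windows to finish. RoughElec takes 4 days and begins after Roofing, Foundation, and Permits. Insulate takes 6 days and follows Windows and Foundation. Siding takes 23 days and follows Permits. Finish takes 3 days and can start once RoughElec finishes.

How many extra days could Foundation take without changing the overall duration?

Critical path: Permits→Foundation→Windows→RoughPlumb = 9+9+8+7 = 33, so the finish is 33 days.
Foundation finishes as early as 18 and must finish by 18.
So Foundation can slip 18 − 18 = 0 days.

0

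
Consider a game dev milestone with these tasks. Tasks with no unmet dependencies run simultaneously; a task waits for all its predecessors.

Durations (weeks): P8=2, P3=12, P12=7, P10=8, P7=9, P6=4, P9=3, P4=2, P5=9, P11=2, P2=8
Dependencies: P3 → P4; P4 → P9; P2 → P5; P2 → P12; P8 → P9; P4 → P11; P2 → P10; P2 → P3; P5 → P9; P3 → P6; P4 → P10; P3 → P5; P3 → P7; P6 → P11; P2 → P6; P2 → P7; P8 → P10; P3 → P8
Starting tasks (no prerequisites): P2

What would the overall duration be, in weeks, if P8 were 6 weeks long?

Baseline: P2→P3→P5→P9 = 8+12+9+3 = 32 → 32 weeks.
P8 has 2 weeks of float (longest path through it is 30).
The binding chain switches to P2→P3→P8→P10 = 8+12+6+8 = 34; finish 34 weeks.

34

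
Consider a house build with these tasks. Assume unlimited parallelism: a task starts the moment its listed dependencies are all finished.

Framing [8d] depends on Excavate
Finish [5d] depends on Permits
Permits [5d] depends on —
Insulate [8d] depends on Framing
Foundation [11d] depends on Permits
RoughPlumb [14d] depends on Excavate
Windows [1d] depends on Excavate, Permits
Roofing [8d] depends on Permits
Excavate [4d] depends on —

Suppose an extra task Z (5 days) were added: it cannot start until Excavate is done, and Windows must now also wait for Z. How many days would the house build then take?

Originally the house build takes 20 days.
With Z inserted, Windows now waits for max(Excavate, Permits, Z).
New critical path: Excavate→Framing→Insulate = 4+8+8 = 20 ⇒ 20 days.

20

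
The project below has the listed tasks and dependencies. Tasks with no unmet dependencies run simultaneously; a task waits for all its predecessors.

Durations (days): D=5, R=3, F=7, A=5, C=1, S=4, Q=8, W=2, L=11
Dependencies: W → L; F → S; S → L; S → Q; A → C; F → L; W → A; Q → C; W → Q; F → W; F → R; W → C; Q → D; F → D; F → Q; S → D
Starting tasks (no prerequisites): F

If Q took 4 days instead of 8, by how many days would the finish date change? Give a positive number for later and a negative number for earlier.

-2

Critical path before the change: F→S→Q→D = 7+4+8+5 = 24 giving 24 days.
Q is on the critical path; changing it to 4 makes that path 20 days.
The binding chain switches to F→S→L = 7+4+11 = 22; finish 22 days.
Change in finish: 22 − 24 = -2 days.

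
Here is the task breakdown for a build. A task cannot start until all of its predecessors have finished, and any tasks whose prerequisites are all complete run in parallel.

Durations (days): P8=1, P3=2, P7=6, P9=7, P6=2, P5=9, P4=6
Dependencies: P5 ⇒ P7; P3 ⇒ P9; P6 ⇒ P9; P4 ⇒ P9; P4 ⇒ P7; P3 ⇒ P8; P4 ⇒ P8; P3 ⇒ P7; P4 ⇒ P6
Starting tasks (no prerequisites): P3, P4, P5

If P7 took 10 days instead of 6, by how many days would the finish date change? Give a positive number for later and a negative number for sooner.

The binding path is P5→P7 = 9+6 = 15; finish at 15 days.
P7 lies on that path, so at 10 days the path becomes 19 days.
The critical path is still P5→P7; finish is now 19 days.
Change in finish: 19 − 15 = +4 days.

4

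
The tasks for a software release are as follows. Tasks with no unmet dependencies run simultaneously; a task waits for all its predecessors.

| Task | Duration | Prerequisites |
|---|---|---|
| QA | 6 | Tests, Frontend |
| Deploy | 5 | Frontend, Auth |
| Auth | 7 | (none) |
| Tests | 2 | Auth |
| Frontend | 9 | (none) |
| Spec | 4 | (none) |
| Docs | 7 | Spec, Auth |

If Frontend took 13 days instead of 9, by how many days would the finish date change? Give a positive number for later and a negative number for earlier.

4

Baseline: Frontend→QA = 9+6 = 15 → 15 days.
Frontend is on the critical path; changing it to 13 makes that path 19 days.
The critical path is still Frontend→QA; finish is now 19 days.
Change in finish: 19 − 15 = +4 days.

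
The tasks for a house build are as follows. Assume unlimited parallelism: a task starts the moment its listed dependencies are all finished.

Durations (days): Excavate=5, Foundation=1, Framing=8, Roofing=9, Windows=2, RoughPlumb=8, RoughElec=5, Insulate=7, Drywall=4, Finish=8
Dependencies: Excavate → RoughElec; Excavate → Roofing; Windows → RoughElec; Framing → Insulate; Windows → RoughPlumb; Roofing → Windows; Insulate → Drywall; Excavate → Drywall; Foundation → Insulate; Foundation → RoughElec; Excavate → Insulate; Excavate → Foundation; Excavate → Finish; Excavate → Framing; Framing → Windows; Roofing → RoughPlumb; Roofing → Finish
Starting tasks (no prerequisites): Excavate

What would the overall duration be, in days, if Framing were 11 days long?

As given, the longest chain is Excavate→Framing→Insulate→Drywall = 5+8+7+4 = 24, so the finish is 24 days.
Framing lies on that path, so at 11 days the path becomes 27 days.
The critical path is still Excavate→Framing→Insulate→Drywall; finish is now 27 days.

27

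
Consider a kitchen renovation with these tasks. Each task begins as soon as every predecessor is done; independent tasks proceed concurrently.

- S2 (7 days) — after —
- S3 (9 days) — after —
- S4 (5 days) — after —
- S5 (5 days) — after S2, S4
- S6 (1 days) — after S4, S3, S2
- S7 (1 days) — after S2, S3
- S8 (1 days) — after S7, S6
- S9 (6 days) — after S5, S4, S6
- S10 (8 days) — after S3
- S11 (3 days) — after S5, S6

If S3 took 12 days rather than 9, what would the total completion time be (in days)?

The binding path is S2→S5→S9 = 7+5+6 = 18; finish at 18 days.
S3 is off the critical path — its longest chain is 17 days, giving 1 of slack.
Now S3→S10 = 12+8 = 20 is longest, so the finish becomes 20 days.

20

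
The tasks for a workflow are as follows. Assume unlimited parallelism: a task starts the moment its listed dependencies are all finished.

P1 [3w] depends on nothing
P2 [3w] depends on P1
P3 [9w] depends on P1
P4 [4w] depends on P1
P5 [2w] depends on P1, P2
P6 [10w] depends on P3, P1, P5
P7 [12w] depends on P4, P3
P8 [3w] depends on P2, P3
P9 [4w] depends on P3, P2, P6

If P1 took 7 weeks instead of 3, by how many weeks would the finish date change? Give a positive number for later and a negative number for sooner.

4

Actual critical path: P1→P3→P6→P9 = 3+9+10+4 = 26 ⇒ 26 weeks.
P1 lies on that path, so at 7 weeks the path becomes 30 weeks.
No other chain overtakes it, so the finish is 30 weeks.
Change in finish: 30 − 26 = +4 weeks.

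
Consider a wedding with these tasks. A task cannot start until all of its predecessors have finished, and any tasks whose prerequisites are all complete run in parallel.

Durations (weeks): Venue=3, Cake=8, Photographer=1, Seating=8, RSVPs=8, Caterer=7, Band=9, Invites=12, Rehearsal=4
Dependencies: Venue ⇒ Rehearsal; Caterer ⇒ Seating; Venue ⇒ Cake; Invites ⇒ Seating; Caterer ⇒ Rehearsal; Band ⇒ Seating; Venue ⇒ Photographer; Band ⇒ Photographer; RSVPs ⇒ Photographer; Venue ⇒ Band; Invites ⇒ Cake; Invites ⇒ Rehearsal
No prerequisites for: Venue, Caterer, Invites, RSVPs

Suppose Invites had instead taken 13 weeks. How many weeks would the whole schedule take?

The binding path is Invites→Cake = 12+8 = 20; finish at 20 weeks.
Invites lies on that path, so at 13 weeks the path becomes 21 weeks.
That remains the longest chain; total 21 weeks.

21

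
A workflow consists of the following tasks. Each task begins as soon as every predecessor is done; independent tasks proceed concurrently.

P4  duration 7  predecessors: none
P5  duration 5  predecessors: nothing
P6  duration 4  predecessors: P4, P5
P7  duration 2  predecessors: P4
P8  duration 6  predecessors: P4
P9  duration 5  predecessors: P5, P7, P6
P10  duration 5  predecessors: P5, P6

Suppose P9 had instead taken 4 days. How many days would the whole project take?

Baseline: P4→P6→P9 = 7+4+5 = 16 → 16 days.
P9 is on the critical path; changing it to 4 makes that path 15 days.
New critical path: P4→P6→P10 = 7+4+5 = 16 ⇒ 16 days.

16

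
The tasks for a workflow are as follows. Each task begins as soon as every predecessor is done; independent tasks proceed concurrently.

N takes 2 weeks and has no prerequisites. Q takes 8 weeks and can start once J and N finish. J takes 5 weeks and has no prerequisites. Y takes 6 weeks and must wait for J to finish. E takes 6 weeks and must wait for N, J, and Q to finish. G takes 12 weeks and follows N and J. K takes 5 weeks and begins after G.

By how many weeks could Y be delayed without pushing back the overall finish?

The longest chain is J→G→K = 5+12+5 = 22; overall finish 22 weeks.
The longest chain containing Y totals 11 weeks.
So Y can slip 22 − 11 = 11 weeks.

11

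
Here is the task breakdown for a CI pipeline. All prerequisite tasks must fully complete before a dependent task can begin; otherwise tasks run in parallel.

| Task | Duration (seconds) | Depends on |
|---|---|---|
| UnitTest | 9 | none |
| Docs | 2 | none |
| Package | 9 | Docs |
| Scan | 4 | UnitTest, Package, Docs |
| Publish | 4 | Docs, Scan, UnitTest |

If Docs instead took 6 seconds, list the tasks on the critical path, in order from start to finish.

Baseline: Docs→Package→Scan→Publish = 2+9+4+4 = 19 → 19 seconds.
Docs lies on that path, so at 6 seconds the path becomes 23 seconds.
The critical path is still Docs→Package→Scan→Publish; finish is now 23 seconds.

Docs, Package, Scan, Publish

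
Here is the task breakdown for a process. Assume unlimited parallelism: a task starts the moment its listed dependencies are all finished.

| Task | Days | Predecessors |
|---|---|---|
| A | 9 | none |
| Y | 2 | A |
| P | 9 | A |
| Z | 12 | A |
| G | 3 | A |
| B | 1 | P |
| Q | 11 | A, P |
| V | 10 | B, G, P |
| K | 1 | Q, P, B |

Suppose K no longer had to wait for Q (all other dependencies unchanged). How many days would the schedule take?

Original critical path: A→P→Q→K = 9+9+11+1 = 30 ⇒ 30 days.
Without Q→K, K's earliest start moves from 29 to 19.
After: A→P→B→V = 9+9+1+10 = 29 → 29 days.

29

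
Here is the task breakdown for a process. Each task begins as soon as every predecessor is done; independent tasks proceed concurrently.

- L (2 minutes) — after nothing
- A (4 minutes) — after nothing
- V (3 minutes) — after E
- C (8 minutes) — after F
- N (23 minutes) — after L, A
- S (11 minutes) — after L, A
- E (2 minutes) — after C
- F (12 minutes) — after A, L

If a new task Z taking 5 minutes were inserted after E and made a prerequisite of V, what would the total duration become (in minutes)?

Originally the project takes 29 minutes.
With Z inserted, V now waits for max(E, Z).
New critical path: A→F→C→E→Z→V = 4+12+8+2+5+3 = 34 ⇒ 34 minutes.

34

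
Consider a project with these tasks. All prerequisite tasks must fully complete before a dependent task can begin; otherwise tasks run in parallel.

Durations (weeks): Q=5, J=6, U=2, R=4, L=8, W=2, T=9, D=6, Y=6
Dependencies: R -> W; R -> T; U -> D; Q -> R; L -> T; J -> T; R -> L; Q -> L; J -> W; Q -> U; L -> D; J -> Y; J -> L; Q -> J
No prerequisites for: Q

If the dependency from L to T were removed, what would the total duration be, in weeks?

Before: longest chain Q→J→L→T = 5+6+8+9 = 28, finish 28.
Without L→T, T's earliest start moves from 19 to 11.
After: Q→J→L→D = 5+6+8+6 = 25 → 25 weeks.

25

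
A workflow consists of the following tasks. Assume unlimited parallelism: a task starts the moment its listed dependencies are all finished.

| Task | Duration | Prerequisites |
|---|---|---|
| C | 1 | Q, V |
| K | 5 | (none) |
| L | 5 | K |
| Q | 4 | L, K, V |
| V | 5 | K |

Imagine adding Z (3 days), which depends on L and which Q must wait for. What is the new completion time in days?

Originally the workflow takes 15 days.
With Z inserted, Q now waits for max(L, K, V, Z).
New critical path: K→L→Z→Q→C = 5+5+3+4+1 = 18 ⇒ 18 days.

18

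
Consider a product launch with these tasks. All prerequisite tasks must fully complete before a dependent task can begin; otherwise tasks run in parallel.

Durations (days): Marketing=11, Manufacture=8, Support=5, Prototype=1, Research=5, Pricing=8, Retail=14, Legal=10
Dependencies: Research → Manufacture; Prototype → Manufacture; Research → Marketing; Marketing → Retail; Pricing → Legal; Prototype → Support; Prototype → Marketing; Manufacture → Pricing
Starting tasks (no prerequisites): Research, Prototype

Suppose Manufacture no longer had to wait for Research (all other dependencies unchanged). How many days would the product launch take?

Before: longest chain Research→Manufacture→Pricing→Legal = 5+8+8+10 = 31, finish 31.
Without Research→Manufacture, Manufacture's earliest start moves from 5 to 1.
The longest chain is now Research→Marketing→Retail = 5+11+14 = 30, so the product launch takes 30 days.

30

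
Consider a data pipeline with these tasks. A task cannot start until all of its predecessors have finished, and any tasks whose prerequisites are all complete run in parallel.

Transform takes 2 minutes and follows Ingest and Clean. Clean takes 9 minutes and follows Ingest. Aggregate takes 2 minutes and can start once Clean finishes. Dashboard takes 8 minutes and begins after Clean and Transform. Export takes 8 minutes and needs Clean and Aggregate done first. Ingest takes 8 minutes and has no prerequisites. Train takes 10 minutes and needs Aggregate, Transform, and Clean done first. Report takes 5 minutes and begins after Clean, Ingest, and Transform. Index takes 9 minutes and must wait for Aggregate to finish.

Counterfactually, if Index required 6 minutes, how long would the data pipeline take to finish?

29

Actual critical path: Ingest→Clean→Transform→Train = 8+9+2+10 = 29 ⇒ 29 minutes.
Index has 1 minute of float (longest path through it is 28).
No other chain overtakes it, so the finish is 29 minutes.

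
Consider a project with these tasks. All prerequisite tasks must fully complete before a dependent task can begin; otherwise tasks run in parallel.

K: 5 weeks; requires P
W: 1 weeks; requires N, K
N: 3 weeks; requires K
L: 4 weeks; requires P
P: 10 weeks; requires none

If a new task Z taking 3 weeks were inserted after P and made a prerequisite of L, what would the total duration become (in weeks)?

Originally the project takes 19 weeks.
With Z inserted, L now waits for max(P, Z).
New critical path: P→K→N→W = 10+5+3+1 = 19 ⇒ 19 weeks.

19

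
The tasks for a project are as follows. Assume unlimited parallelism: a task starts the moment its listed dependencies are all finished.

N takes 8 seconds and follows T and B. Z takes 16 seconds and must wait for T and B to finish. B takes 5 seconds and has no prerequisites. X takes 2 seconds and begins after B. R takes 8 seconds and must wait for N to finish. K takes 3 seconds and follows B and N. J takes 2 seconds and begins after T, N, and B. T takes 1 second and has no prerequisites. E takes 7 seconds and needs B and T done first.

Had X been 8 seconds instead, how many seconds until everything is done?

The binding path is B→N→R = 5+8+8 = 21; finish at 21 seconds.
X has 14 seconds of float (longest path through it is 7).
That remains the longest chain; total 21 seconds.

21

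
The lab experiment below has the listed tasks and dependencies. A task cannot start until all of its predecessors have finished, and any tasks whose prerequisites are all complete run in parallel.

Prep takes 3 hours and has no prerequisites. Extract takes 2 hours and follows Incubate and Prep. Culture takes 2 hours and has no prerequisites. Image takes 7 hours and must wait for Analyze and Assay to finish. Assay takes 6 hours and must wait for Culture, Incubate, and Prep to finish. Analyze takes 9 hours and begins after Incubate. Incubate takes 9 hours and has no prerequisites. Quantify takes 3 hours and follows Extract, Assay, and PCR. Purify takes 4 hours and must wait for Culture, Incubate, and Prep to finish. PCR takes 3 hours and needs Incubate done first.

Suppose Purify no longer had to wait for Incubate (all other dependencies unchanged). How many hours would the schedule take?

25

Original critical path: Incubate→Analyze→Image = 9+9+7 = 25 ⇒ 25 hours.
Without Incubate→Purify, Purify's earliest start moves from 9 to 3.
After: Incubate→Analyze→Image = 9+9+7 = 25 → 25 hours.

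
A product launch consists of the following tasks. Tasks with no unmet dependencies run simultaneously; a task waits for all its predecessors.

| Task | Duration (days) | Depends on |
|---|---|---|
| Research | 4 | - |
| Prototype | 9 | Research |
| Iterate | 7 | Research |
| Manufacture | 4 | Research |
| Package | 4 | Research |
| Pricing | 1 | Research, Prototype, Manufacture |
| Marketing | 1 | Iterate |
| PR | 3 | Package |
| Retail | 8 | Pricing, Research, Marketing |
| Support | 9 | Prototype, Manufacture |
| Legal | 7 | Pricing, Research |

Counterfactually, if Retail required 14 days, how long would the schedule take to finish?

Actual critical path: Research→Prototype→Pricing→Retail = 4+9+1+8 = 22 ⇒ 22 days.
Retail is on the critical path; changing it to 14 makes that path 28 days.
That remains the longest chain; total 28 days.

28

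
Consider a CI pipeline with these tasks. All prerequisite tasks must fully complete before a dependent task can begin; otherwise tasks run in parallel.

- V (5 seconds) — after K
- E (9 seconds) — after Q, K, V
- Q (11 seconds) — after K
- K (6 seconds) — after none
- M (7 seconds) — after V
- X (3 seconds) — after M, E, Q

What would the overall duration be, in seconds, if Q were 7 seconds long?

25

The binding path is K→Q→E→X = 6+11+9+3 = 29; finish at 29 seconds.
Q lies on that path, so at 7 seconds the path becomes 25 seconds.
No other chain overtakes it, so the finish is 25 seconds.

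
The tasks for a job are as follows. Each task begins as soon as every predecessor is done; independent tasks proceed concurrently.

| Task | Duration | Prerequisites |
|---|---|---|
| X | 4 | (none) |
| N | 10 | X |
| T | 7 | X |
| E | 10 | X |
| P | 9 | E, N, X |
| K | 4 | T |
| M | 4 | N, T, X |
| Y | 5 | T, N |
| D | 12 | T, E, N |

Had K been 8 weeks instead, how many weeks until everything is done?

Critical path before the change: X→N→D = 4+10+12 = 26 giving 26 weeks.
The longest path through K is only 15 weeks, so K has float 11.
The critical path is still X→N→D; finish is now 26 weeks.

26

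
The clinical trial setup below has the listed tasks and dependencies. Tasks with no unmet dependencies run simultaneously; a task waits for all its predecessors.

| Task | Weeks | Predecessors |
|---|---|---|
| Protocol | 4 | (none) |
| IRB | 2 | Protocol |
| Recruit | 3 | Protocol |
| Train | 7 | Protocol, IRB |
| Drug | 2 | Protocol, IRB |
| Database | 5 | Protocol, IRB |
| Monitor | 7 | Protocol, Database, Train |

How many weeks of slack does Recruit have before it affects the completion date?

The longest chain is Protocol→IRB→Train→Monitor = 4+2+7+7 = 20; overall finish 20 weeks.
The longest chain containing Recruit totals 7 weeks.
So Recruit can slip 20 − 7 = 13 weeks.

13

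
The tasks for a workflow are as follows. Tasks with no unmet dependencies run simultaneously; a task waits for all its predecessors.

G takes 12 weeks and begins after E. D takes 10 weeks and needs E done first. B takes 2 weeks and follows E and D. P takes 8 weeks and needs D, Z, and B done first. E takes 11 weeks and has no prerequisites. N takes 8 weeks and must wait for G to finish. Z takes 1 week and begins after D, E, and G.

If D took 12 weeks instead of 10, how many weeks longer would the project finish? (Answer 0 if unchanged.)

1

Actual critical path: E→G→Z→P = 11+12+1+8 = 32 ⇒ 32 weeks.
D has 1 week of float (longest path through it is 31).
New critical path: E→D→B→P = 11+12+2+8 = 33 ⇒ 33 weeks.
Change in finish: 33 − 32 = +1 weeks.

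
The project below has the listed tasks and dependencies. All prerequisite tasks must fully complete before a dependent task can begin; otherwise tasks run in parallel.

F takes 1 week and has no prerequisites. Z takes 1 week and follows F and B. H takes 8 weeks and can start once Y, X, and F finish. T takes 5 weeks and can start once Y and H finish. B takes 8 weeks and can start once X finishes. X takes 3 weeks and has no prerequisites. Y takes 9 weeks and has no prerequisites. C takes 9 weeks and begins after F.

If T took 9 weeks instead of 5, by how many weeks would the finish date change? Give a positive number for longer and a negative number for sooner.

4

Actual critical path: Y→H→T = 9+8+5 = 22 ⇒ 22 weeks.
T is on the critical path; changing it to 9 makes that path 26 weeks.
The critical path is still Y→H→T; finish is now 26 weeks.
Change in finish: 26 − 22 = +4 weeks.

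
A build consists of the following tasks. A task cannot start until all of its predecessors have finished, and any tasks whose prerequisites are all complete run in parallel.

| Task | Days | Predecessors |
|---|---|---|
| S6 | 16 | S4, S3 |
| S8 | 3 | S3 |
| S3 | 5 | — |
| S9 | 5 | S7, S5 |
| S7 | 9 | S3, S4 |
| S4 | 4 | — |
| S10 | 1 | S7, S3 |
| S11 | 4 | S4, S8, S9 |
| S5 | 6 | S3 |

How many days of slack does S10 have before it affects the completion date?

Critical path: S3→S7→S9→S11 = 5+9+5+4 = 23, so the finish is 23 days.
Longest path through S10: 15 days (earliest finish 15, latest finish 23).
Float = 23 − 15 = 8.

8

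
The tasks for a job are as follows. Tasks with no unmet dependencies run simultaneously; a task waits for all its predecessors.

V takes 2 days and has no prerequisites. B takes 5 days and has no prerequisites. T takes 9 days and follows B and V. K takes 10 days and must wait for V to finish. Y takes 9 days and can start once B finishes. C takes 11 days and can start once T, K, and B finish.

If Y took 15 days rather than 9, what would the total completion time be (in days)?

Actual critical path: B→T→C = 5+9+11 = 25 ⇒ 25 days.
Y has 11 days of float (longest path through it is 14).
That remains the longest chain; total 25 days.

25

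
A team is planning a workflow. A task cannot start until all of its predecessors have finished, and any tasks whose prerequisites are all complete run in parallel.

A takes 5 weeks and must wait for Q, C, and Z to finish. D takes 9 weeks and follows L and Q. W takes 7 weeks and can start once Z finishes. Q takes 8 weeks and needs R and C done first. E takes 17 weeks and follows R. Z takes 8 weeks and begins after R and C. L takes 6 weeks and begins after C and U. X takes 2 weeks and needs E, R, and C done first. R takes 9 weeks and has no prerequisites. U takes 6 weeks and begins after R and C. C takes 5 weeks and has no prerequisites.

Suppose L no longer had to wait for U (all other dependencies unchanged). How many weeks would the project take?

28

With the dependency in place, R→U→L→D = 9+6+6+9 = 30 sets the finish at 30 weeks.
Without U→L, L's earliest start moves from 15 to 5.
New critical path: R→E→X = 9+17+2 = 28 ⇒ 28 weeks.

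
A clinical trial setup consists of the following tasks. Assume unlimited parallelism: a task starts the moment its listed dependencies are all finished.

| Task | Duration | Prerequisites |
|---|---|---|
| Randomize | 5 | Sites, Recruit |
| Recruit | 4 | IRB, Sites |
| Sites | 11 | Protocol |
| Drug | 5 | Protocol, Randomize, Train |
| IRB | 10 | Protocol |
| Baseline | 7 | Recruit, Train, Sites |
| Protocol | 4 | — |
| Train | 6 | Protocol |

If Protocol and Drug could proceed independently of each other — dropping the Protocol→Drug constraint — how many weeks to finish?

29

Before: longest chain Protocol→Sites→Recruit→Randomize→Drug = 4+11+4+5+5 = 29, finish 29.
Dropping Protocol→Drug doesn't change Drug's earliest start (24); another predecessor still binds.
New critical path: Protocol→Sites→Recruit→Randomize→Drug = 4+11+4+5+5 = 29 ⇒ 29 weeks.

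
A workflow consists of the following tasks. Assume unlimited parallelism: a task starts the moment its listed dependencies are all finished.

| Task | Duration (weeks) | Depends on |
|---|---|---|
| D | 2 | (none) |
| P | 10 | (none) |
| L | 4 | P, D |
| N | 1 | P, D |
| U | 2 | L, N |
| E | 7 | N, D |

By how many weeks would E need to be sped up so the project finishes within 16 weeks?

Current finish: 18 weeks; target: 16.
E is on every critical path, so each week cut from E cuts the finish by one (this holds down to a finish of 16).
Need 18 − 16 = 2 weeks off E → E becomes 5 weeks, finish becomes 16.

2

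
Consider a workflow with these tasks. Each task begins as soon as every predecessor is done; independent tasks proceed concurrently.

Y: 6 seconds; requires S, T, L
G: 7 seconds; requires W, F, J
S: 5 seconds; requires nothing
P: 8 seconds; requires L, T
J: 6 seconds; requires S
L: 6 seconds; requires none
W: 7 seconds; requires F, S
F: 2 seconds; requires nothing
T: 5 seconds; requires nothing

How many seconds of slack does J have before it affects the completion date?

1

Critical path: S→W→G = 5+7+7 = 19, so the finish is 19 seconds.
J finishes as early as 11 and must finish by 12.
Slack of J = 6 − 5 = 1 second.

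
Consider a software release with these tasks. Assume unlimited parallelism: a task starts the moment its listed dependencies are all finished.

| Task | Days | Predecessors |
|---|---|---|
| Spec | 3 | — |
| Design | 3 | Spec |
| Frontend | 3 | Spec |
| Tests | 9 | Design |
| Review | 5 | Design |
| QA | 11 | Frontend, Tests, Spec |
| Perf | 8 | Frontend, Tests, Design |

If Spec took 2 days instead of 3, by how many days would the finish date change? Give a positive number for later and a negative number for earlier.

Actual critical path: Spec→Design→Tests→QA = 3+3+9+11 = 26 ⇒ 26 days.
Spec is on the critical path; changing it to 2 makes that path 25 days.
No other chain overtakes it, so the finish is 25 days.
Change in finish: 25 − 26 = -1 days.

-1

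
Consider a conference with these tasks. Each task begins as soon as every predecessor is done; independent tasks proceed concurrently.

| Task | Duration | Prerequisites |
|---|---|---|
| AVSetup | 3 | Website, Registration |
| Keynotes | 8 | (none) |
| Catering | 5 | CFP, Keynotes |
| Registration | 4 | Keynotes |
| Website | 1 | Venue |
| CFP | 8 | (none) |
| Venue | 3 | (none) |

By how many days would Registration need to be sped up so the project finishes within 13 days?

Current finish: 15 days; target: 13.
Registration is on every critical path, so each day cut from Registration cuts the finish by one (this holds down to a finish of 13).
Need 15 − 13 = 2 days off Registration → Registration becomes 2 days, finish becomes 13.

2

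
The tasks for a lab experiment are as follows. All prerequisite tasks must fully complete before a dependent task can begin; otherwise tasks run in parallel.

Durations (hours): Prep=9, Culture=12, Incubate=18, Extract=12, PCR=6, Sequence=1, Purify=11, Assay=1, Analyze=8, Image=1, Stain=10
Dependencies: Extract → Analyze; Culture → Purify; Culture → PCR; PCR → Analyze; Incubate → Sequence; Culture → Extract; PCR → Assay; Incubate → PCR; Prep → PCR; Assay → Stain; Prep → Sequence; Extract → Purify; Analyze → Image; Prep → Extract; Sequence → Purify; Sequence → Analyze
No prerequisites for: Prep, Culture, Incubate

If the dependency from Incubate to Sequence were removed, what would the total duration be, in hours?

Before: longest chain Culture→Extract→Purify = 12+12+11 = 35, finish 35.
Without Incubate→Sequence, Sequence's earliest start moves from 18 to 9.
New critical path: Culture→Extract→Purify = 12+12+11 = 35 ⇒ 35 hours.

35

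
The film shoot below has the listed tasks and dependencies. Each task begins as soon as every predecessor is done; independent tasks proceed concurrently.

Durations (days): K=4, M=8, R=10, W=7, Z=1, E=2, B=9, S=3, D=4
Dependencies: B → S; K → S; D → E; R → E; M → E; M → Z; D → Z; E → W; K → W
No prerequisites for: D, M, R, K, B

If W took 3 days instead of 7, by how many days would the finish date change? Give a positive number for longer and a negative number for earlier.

Critical path before the change: R→E→W = 10+2+7 = 19 giving 19 days.
W is on the critical path; changing it to 3 makes that path 15 days.
The critical path is still R→E→W; finish is now 15 days.
Change in finish: 15 − 19 = -4 days.

-4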